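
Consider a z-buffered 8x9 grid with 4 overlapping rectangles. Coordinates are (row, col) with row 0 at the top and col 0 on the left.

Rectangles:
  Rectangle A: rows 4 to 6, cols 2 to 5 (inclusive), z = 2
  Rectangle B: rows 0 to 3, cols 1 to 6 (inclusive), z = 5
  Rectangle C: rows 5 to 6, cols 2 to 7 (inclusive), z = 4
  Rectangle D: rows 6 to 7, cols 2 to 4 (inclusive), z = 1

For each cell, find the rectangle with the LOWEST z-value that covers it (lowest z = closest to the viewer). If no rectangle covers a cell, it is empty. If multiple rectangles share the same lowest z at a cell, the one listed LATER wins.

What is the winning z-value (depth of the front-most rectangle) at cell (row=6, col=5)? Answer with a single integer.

Answer: 2

Derivation:
Check cell (6,5):
  A: rows 4-6 cols 2-5 z=2 -> covers; best now A (z=2)
  B: rows 0-3 cols 1-6 -> outside (row miss)
  C: rows 5-6 cols 2-7 z=4 -> covers; best now A (z=2)
  D: rows 6-7 cols 2-4 -> outside (col miss)
Winner: A at z=2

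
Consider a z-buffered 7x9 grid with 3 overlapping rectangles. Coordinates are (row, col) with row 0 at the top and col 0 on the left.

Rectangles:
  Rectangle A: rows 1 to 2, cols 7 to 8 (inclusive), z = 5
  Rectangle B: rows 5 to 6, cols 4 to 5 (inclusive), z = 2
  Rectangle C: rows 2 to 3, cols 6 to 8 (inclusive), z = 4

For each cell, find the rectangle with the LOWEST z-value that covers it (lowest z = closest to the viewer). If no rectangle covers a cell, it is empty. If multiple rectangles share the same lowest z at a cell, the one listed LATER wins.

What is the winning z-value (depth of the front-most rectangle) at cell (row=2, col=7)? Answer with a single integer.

Answer: 4

Derivation:
Check cell (2,7):
  A: rows 1-2 cols 7-8 z=5 -> covers; best now A (z=5)
  B: rows 5-6 cols 4-5 -> outside (row miss)
  C: rows 2-3 cols 6-8 z=4 -> covers; best now C (z=4)
Winner: C at z=4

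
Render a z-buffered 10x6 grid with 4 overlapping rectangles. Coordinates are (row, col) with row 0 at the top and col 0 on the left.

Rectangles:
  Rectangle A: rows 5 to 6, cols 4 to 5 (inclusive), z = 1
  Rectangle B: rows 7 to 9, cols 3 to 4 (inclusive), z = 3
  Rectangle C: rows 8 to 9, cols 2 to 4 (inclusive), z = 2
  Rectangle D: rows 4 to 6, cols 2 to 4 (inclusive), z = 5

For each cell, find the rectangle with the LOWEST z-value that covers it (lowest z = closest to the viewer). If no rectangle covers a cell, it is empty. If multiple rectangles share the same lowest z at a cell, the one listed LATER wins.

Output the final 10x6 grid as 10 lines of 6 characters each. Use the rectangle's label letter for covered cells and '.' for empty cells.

......
......
......
......
..DDD.
..DDAA
..DDAA
...BB.
..CCC.
..CCC.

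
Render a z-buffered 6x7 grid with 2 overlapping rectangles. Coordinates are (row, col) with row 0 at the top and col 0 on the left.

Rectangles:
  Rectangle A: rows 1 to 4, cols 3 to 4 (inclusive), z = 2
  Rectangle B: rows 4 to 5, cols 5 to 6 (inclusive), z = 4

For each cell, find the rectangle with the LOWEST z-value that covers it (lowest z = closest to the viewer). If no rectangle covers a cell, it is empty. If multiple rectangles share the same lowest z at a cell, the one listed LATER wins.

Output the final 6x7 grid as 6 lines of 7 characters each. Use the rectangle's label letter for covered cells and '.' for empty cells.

.......
...AA..
...AA..
...AA..
...AABB
.....BB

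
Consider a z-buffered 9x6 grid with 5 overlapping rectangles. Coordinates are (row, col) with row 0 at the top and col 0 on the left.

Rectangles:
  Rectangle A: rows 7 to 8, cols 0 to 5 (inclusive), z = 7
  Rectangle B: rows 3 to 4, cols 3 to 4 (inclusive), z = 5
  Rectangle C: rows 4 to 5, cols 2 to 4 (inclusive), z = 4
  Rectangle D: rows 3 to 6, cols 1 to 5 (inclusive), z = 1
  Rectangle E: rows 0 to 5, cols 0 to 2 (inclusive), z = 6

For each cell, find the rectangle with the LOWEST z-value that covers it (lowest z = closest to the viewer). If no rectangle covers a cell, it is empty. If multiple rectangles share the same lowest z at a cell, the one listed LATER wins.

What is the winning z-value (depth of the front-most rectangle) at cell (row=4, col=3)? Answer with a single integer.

Answer: 1

Derivation:
Check cell (4,3):
  A: rows 7-8 cols 0-5 -> outside (row miss)
  B: rows 3-4 cols 3-4 z=5 -> covers; best now B (z=5)
  C: rows 4-5 cols 2-4 z=4 -> covers; best now C (z=4)
  D: rows 3-6 cols 1-5 z=1 -> covers; best now D (z=1)
  E: rows 0-5 cols 0-2 -> outside (col miss)
Winner: D at z=1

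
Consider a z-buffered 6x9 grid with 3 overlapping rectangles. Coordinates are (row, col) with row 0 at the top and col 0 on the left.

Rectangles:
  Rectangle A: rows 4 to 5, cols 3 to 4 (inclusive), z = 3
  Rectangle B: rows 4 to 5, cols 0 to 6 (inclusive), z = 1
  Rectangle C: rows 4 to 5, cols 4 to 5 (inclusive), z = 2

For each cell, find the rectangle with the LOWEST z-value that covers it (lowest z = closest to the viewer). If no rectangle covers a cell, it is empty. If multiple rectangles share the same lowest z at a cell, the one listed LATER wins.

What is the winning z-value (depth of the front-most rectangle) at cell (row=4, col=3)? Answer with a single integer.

Answer: 1

Derivation:
Check cell (4,3):
  A: rows 4-5 cols 3-4 z=3 -> covers; best now A (z=3)
  B: rows 4-5 cols 0-6 z=1 -> covers; best now B (z=1)
  C: rows 4-5 cols 4-5 -> outside (col miss)
Winner: B at z=1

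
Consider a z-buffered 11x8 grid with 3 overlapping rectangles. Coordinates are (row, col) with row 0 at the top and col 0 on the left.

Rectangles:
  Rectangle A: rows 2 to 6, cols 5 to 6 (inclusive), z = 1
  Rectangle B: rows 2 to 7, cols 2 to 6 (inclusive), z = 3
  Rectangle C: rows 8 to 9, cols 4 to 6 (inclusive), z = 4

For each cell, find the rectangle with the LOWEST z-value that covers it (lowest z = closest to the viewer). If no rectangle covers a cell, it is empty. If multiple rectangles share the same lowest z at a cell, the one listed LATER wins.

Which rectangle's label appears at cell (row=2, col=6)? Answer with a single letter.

Answer: A

Derivation:
Check cell (2,6):
  A: rows 2-6 cols 5-6 z=1 -> covers; best now A (z=1)
  B: rows 2-7 cols 2-6 z=3 -> covers; best now A (z=1)
  C: rows 8-9 cols 4-6 -> outside (row miss)
Winner: A at z=1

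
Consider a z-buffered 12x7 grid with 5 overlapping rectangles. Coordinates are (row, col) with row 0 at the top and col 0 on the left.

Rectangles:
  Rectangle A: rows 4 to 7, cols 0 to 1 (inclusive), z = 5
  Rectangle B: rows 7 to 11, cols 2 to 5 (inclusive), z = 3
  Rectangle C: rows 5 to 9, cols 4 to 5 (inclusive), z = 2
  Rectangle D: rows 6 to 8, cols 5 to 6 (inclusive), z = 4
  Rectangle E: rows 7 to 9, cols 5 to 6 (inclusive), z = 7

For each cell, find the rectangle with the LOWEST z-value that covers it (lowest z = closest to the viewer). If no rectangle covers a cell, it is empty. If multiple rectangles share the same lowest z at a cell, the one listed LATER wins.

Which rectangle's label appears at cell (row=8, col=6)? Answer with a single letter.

Answer: D

Derivation:
Check cell (8,6):
  A: rows 4-7 cols 0-1 -> outside (row miss)
  B: rows 7-11 cols 2-5 -> outside (col miss)
  C: rows 5-9 cols 4-5 -> outside (col miss)
  D: rows 6-8 cols 5-6 z=4 -> covers; best now D (z=4)
  E: rows 7-9 cols 5-6 z=7 -> covers; best now D (z=4)
Winner: D at z=4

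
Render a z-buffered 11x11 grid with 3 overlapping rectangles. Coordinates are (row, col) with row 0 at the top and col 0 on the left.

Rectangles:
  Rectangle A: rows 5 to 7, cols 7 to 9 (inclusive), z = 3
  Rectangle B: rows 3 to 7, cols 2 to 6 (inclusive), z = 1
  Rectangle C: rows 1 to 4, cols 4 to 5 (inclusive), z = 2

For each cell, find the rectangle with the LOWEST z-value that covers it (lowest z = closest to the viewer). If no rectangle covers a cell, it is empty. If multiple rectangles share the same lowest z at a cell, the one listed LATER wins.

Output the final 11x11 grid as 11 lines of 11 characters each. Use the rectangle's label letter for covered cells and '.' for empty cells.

...........
....CC.....
....CC.....
..BBBBB....
..BBBBB....
..BBBBBAAA.
..BBBBBAAA.
..BBBBBAAA.
...........
...........
...........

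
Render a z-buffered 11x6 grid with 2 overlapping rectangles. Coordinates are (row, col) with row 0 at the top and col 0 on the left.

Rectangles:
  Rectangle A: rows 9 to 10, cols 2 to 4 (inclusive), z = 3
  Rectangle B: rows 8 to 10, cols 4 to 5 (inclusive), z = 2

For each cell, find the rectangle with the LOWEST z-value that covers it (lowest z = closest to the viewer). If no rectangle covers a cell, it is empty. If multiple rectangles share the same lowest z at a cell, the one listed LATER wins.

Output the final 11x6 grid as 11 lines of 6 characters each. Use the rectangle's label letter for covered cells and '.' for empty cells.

......
......
......
......
......
......
......
......
....BB
..AABB
..AABB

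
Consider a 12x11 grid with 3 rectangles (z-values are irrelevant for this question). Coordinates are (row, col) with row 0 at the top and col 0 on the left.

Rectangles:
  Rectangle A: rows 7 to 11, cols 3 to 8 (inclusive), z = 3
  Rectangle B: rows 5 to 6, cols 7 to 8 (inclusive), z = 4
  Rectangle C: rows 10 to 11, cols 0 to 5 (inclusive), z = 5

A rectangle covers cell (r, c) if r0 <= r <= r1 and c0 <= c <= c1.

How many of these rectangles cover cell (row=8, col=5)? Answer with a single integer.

Answer: 1

Derivation:
Check cell (8,5):
  A: rows 7-11 cols 3-8 -> covers
  B: rows 5-6 cols 7-8 -> outside (row miss)
  C: rows 10-11 cols 0-5 -> outside (row miss)
Count covering = 1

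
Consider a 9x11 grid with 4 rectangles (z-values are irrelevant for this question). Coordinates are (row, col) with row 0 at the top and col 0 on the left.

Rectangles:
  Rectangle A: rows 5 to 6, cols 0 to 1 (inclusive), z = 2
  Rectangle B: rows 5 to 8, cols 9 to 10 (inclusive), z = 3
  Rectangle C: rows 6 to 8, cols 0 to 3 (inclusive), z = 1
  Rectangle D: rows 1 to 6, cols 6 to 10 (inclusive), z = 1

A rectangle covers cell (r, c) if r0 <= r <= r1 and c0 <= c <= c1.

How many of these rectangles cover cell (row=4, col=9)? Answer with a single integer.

Check cell (4,9):
  A: rows 5-6 cols 0-1 -> outside (row miss)
  B: rows 5-8 cols 9-10 -> outside (row miss)
  C: rows 6-8 cols 0-3 -> outside (row miss)
  D: rows 1-6 cols 6-10 -> covers
Count covering = 1

Answer: 1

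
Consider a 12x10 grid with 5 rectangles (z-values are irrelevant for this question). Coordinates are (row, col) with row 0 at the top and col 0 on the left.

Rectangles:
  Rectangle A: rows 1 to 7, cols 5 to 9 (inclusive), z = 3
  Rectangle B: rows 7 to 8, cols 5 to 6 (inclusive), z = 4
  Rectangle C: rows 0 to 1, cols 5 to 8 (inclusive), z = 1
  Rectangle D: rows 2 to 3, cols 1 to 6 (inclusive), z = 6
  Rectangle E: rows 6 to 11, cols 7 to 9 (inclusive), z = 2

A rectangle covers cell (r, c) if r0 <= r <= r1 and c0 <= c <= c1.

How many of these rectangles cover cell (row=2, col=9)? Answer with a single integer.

Answer: 1

Derivation:
Check cell (2,9):
  A: rows 1-7 cols 5-9 -> covers
  B: rows 7-8 cols 5-6 -> outside (row miss)
  C: rows 0-1 cols 5-8 -> outside (row miss)
  D: rows 2-3 cols 1-6 -> outside (col miss)
  E: rows 6-11 cols 7-9 -> outside (row miss)
Count covering = 1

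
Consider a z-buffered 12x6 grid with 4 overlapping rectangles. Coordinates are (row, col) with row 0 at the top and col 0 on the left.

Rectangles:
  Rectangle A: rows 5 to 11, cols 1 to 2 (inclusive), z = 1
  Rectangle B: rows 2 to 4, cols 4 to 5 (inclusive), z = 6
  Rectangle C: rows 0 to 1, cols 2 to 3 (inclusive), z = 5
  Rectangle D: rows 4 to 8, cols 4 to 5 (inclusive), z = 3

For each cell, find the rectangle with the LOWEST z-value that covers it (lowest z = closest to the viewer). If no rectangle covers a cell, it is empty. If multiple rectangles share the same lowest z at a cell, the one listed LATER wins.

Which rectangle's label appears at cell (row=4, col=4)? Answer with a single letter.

Answer: D

Derivation:
Check cell (4,4):
  A: rows 5-11 cols 1-2 -> outside (row miss)
  B: rows 2-4 cols 4-5 z=6 -> covers; best now B (z=6)
  C: rows 0-1 cols 2-3 -> outside (row miss)
  D: rows 4-8 cols 4-5 z=3 -> covers; best now D (z=3)
Winner: D at z=3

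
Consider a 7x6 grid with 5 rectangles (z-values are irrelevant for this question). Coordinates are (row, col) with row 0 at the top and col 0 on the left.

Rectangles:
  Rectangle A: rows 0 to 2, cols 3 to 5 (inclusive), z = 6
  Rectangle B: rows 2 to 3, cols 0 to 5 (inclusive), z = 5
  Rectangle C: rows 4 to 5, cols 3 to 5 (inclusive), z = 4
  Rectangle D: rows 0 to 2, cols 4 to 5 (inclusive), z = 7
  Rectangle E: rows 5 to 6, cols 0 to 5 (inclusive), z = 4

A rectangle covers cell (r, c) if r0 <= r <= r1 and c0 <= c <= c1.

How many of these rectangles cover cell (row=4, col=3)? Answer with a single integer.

Answer: 1

Derivation:
Check cell (4,3):
  A: rows 0-2 cols 3-5 -> outside (row miss)
  B: rows 2-3 cols 0-5 -> outside (row miss)
  C: rows 4-5 cols 3-5 -> covers
  D: rows 0-2 cols 4-5 -> outside (row miss)
  E: rows 5-6 cols 0-5 -> outside (row miss)
Count covering = 1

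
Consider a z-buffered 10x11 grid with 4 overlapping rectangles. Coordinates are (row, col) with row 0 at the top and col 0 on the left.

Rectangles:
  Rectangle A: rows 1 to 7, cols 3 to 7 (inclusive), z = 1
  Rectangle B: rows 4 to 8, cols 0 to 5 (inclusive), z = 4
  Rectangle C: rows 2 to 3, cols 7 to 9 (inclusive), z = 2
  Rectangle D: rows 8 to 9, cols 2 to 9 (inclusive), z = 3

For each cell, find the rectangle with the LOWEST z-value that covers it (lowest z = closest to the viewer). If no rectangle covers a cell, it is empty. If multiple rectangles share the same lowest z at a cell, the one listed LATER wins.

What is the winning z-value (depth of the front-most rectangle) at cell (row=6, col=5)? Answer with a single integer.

Check cell (6,5):
  A: rows 1-7 cols 3-7 z=1 -> covers; best now A (z=1)
  B: rows 4-8 cols 0-5 z=4 -> covers; best now A (z=1)
  C: rows 2-3 cols 7-9 -> outside (row miss)
  D: rows 8-9 cols 2-9 -> outside (row miss)
Winner: A at z=1

Answer: 1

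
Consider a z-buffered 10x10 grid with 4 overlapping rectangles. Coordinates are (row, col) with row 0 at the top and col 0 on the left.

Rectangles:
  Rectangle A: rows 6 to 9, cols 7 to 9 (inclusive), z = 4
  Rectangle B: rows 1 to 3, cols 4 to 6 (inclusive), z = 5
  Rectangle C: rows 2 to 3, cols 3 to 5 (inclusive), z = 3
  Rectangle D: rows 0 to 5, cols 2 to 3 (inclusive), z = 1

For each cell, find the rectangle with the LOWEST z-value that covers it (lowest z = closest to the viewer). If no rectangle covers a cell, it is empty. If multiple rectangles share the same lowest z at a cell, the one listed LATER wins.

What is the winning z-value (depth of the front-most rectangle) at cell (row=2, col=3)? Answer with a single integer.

Check cell (2,3):
  A: rows 6-9 cols 7-9 -> outside (row miss)
  B: rows 1-3 cols 4-6 -> outside (col miss)
  C: rows 2-3 cols 3-5 z=3 -> covers; best now C (z=3)
  D: rows 0-5 cols 2-3 z=1 -> covers; best now D (z=1)
Winner: D at z=1

Answer: 1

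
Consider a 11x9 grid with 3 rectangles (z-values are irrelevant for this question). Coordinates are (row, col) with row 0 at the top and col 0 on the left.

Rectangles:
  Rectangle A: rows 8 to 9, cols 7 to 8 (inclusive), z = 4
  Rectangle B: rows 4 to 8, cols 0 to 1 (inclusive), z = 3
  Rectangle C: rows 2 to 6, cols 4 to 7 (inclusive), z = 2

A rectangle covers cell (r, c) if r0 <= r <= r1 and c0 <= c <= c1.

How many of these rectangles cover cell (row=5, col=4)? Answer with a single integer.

Answer: 1

Derivation:
Check cell (5,4):
  A: rows 8-9 cols 7-8 -> outside (row miss)
  B: rows 4-8 cols 0-1 -> outside (col miss)
  C: rows 2-6 cols 4-7 -> covers
Count covering = 1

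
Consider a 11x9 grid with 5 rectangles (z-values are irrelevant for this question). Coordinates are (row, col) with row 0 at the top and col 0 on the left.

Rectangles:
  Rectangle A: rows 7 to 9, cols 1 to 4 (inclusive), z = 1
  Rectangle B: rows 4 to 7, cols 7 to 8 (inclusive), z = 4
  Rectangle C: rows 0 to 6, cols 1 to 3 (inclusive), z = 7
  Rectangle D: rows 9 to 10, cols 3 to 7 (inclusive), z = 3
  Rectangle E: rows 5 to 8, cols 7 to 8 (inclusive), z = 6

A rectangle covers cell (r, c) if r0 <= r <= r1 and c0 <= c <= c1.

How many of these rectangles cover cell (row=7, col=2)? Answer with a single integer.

Check cell (7,2):
  A: rows 7-9 cols 1-4 -> covers
  B: rows 4-7 cols 7-8 -> outside (col miss)
  C: rows 0-6 cols 1-3 -> outside (row miss)
  D: rows 9-10 cols 3-7 -> outside (row miss)
  E: rows 5-8 cols 7-8 -> outside (col miss)
Count covering = 1

Answer: 1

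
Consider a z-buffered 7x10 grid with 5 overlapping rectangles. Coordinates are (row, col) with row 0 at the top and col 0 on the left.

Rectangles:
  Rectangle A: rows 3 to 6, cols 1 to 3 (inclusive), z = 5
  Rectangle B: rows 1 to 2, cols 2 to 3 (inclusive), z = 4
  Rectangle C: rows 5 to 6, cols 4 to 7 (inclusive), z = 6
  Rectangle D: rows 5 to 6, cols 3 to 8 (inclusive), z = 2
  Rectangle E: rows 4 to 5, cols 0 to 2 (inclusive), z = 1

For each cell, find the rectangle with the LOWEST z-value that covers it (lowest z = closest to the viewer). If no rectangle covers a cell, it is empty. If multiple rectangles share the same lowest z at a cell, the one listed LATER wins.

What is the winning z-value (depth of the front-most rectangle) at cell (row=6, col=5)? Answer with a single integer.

Check cell (6,5):
  A: rows 3-6 cols 1-3 -> outside (col miss)
  B: rows 1-2 cols 2-3 -> outside (row miss)
  C: rows 5-6 cols 4-7 z=6 -> covers; best now C (z=6)
  D: rows 5-6 cols 3-8 z=2 -> covers; best now D (z=2)
  E: rows 4-5 cols 0-2 -> outside (row miss)
Winner: D at z=2

Answer: 2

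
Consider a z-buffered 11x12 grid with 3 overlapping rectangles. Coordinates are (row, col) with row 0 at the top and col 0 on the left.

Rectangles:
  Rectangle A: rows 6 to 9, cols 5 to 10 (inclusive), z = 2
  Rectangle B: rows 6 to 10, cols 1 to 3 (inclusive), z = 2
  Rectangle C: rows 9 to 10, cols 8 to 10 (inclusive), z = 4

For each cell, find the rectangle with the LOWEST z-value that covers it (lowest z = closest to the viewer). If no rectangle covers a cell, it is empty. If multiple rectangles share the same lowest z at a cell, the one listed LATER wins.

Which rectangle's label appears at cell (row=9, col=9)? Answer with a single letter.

Answer: A

Derivation:
Check cell (9,9):
  A: rows 6-9 cols 5-10 z=2 -> covers; best now A (z=2)
  B: rows 6-10 cols 1-3 -> outside (col miss)
  C: rows 9-10 cols 8-10 z=4 -> covers; best now A (z=2)
Winner: A at z=2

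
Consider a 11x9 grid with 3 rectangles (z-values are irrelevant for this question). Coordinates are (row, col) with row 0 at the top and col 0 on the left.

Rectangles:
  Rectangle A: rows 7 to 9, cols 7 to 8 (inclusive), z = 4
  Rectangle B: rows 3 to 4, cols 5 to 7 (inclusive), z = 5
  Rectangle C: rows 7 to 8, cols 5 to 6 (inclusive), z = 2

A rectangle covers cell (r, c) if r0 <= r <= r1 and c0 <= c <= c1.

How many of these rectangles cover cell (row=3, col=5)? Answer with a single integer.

Answer: 1

Derivation:
Check cell (3,5):
  A: rows 7-9 cols 7-8 -> outside (row miss)
  B: rows 3-4 cols 5-7 -> covers
  C: rows 7-8 cols 5-6 -> outside (row miss)
Count covering = 1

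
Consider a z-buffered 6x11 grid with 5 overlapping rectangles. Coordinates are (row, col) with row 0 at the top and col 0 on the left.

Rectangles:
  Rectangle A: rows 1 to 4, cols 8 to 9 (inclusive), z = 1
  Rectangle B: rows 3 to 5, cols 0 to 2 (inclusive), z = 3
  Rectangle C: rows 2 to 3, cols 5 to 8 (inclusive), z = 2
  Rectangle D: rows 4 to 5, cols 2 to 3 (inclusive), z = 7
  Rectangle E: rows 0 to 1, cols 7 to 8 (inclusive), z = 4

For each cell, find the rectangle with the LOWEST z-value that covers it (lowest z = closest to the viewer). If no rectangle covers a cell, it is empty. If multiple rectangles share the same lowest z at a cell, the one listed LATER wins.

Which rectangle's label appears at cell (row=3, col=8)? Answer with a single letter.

Check cell (3,8):
  A: rows 1-4 cols 8-9 z=1 -> covers; best now A (z=1)
  B: rows 3-5 cols 0-2 -> outside (col miss)
  C: rows 2-3 cols 5-8 z=2 -> covers; best now A (z=1)
  D: rows 4-5 cols 2-3 -> outside (row miss)
  E: rows 0-1 cols 7-8 -> outside (row miss)
Winner: A at z=1

Answer: A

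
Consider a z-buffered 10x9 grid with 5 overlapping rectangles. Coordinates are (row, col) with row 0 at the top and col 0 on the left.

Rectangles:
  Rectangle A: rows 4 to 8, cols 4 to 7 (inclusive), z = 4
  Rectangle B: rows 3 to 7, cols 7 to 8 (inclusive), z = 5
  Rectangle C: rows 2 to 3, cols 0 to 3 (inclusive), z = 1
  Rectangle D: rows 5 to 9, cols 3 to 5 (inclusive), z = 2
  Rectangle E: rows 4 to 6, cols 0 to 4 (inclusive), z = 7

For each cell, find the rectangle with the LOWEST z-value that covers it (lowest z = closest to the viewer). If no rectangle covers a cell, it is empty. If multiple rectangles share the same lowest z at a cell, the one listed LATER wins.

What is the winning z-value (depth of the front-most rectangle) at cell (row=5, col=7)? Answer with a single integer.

Answer: 4

Derivation:
Check cell (5,7):
  A: rows 4-8 cols 4-7 z=4 -> covers; best now A (z=4)
  B: rows 3-7 cols 7-8 z=5 -> covers; best now A (z=4)
  C: rows 2-3 cols 0-3 -> outside (row miss)
  D: rows 5-9 cols 3-5 -> outside (col miss)
  E: rows 4-6 cols 0-4 -> outside (col miss)
Winner: A at z=4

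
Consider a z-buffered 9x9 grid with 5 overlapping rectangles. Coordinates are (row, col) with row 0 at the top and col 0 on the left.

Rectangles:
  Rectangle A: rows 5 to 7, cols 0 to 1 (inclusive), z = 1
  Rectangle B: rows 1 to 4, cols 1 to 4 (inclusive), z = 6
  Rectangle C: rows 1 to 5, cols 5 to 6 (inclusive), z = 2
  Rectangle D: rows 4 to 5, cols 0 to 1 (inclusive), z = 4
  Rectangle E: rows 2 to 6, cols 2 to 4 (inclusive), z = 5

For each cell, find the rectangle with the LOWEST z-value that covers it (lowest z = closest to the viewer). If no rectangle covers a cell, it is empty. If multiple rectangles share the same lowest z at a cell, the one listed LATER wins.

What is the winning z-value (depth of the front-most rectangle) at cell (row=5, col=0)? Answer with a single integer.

Answer: 1

Derivation:
Check cell (5,0):
  A: rows 5-7 cols 0-1 z=1 -> covers; best now A (z=1)
  B: rows 1-4 cols 1-4 -> outside (row miss)
  C: rows 1-5 cols 5-6 -> outside (col miss)
  D: rows 4-5 cols 0-1 z=4 -> covers; best now A (z=1)
  E: rows 2-6 cols 2-4 -> outside (col miss)
Winner: A at z=1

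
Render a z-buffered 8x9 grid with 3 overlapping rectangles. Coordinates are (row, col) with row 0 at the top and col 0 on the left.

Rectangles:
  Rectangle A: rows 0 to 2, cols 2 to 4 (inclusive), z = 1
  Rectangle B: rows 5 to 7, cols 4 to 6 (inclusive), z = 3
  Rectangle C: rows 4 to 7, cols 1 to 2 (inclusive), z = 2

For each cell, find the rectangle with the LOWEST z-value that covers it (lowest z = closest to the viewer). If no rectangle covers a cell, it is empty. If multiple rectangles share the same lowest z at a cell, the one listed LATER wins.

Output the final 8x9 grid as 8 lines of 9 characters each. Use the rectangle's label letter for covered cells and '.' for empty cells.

..AAA....
..AAA....
..AAA....
.........
.CC......
.CC.BBB..
.CC.BBB..
.CC.BBB..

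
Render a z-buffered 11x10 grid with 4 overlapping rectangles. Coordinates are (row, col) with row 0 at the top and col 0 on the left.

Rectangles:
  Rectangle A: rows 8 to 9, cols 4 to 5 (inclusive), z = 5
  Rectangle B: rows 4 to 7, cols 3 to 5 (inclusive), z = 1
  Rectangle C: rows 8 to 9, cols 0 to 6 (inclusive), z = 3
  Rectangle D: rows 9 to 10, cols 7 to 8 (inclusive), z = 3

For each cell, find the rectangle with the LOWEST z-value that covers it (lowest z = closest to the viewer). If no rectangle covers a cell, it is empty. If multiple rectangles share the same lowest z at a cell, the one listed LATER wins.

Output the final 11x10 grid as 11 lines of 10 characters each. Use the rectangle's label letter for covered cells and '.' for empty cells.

..........
..........
..........
..........
...BBB....
...BBB....
...BBB....
...BBB....
CCCCCCC...
CCCCCCCDD.
.......DD.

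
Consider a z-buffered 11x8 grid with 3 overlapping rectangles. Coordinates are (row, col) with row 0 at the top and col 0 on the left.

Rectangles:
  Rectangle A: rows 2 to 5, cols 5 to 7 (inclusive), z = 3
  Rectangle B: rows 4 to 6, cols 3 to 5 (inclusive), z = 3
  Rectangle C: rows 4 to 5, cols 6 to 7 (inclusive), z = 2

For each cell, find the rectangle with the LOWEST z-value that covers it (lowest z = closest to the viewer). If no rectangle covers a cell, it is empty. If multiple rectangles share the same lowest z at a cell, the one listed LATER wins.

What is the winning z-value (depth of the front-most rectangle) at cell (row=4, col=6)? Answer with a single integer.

Answer: 2

Derivation:
Check cell (4,6):
  A: rows 2-5 cols 5-7 z=3 -> covers; best now A (z=3)
  B: rows 4-6 cols 3-5 -> outside (col miss)
  C: rows 4-5 cols 6-7 z=2 -> covers; best now C (z=2)
Winner: C at z=2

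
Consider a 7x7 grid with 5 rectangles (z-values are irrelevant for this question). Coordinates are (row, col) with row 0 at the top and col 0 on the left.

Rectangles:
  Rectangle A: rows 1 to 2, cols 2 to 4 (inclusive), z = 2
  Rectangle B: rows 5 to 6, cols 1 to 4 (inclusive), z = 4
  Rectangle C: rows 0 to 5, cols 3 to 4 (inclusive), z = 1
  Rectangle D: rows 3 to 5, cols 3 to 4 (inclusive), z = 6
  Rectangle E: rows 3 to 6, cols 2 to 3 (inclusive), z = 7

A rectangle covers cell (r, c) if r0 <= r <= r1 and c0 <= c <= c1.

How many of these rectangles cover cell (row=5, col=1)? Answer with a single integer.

Check cell (5,1):
  A: rows 1-2 cols 2-4 -> outside (row miss)
  B: rows 5-6 cols 1-4 -> covers
  C: rows 0-5 cols 3-4 -> outside (col miss)
  D: rows 3-5 cols 3-4 -> outside (col miss)
  E: rows 3-6 cols 2-3 -> outside (col miss)
Count covering = 1

Answer: 1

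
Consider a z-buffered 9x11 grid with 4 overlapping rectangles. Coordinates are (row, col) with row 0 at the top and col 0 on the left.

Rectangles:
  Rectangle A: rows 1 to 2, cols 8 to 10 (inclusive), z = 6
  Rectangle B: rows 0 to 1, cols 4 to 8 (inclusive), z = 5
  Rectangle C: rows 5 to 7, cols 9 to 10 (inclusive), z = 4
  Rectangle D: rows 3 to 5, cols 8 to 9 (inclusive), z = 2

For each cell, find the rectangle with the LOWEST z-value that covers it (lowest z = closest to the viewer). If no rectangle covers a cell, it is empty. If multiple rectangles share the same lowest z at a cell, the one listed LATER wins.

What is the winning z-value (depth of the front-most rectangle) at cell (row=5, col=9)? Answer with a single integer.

Answer: 2

Derivation:
Check cell (5,9):
  A: rows 1-2 cols 8-10 -> outside (row miss)
  B: rows 0-1 cols 4-8 -> outside (row miss)
  C: rows 5-7 cols 9-10 z=4 -> covers; best now C (z=4)
  D: rows 3-5 cols 8-9 z=2 -> covers; best now D (z=2)
Winner: D at z=2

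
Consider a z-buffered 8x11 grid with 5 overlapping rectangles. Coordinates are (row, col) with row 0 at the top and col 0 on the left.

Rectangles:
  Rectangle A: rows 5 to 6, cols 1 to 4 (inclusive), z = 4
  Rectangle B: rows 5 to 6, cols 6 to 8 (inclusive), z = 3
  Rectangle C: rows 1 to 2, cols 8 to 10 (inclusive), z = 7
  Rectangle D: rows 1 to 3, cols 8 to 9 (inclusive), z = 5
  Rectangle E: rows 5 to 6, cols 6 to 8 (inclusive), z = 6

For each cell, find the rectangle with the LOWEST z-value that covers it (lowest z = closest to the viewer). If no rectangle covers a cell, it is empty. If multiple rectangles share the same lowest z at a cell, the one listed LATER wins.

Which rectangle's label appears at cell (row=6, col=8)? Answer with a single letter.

Check cell (6,8):
  A: rows 5-6 cols 1-4 -> outside (col miss)
  B: rows 5-6 cols 6-8 z=3 -> covers; best now B (z=3)
  C: rows 1-2 cols 8-10 -> outside (row miss)
  D: rows 1-3 cols 8-9 -> outside (row miss)
  E: rows 5-6 cols 6-8 z=6 -> covers; best now B (z=3)
Winner: B at z=3

Answer: B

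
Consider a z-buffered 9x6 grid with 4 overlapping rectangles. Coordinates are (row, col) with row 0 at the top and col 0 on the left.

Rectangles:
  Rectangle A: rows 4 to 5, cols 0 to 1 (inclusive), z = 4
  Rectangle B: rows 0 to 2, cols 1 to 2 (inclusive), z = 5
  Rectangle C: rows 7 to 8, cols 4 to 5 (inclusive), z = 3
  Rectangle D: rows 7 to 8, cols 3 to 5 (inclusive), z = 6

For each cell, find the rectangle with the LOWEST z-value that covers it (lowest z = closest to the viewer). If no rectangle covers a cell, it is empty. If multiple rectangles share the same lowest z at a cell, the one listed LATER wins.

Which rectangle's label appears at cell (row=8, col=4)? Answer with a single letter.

Check cell (8,4):
  A: rows 4-5 cols 0-1 -> outside (row miss)
  B: rows 0-2 cols 1-2 -> outside (row miss)
  C: rows 7-8 cols 4-5 z=3 -> covers; best now C (z=3)
  D: rows 7-8 cols 3-5 z=6 -> covers; best now C (z=3)
Winner: C at z=3

Answer: C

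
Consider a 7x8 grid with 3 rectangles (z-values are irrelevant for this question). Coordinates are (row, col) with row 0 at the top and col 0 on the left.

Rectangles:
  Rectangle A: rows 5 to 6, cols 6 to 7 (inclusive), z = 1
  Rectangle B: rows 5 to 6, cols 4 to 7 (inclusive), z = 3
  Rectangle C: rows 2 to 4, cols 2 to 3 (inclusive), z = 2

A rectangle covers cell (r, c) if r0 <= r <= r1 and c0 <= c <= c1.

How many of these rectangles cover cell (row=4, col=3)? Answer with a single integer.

Answer: 1

Derivation:
Check cell (4,3):
  A: rows 5-6 cols 6-7 -> outside (row miss)
  B: rows 5-6 cols 4-7 -> outside (row miss)
  C: rows 2-4 cols 2-3 -> covers
Count covering = 1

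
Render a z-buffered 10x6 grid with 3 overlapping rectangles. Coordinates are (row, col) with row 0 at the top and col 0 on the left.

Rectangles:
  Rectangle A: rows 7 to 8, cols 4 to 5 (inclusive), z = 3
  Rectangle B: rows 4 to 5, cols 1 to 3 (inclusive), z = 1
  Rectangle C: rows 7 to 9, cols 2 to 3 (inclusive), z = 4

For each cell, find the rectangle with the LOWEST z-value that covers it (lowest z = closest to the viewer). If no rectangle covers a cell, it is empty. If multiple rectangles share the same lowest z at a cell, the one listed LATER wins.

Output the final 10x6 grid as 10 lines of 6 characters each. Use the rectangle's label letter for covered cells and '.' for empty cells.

......
......
......
......
.BBB..
.BBB..
......
..CCAA
..CCAA
..CC..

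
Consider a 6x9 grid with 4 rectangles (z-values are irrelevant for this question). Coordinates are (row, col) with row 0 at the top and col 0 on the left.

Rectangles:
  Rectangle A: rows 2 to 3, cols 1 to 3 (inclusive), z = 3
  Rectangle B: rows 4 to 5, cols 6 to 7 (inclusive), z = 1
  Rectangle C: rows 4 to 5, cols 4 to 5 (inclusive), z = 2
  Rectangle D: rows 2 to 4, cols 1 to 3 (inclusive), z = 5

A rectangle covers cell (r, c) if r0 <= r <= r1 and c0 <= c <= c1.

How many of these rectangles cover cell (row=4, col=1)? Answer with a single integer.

Check cell (4,1):
  A: rows 2-3 cols 1-3 -> outside (row miss)
  B: rows 4-5 cols 6-7 -> outside (col miss)
  C: rows 4-5 cols 4-5 -> outside (col miss)
  D: rows 2-4 cols 1-3 -> covers
Count covering = 1

Answer: 1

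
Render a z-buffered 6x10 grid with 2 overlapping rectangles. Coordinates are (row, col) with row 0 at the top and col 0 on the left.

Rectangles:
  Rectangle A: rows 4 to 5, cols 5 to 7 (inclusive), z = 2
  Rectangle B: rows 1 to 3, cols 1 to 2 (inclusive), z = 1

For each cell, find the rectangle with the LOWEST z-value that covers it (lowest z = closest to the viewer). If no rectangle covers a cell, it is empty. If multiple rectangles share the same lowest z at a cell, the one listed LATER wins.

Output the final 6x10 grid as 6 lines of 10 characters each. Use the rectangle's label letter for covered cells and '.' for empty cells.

..........
.BB.......
.BB.......
.BB.......
.....AAA..
.....AAA..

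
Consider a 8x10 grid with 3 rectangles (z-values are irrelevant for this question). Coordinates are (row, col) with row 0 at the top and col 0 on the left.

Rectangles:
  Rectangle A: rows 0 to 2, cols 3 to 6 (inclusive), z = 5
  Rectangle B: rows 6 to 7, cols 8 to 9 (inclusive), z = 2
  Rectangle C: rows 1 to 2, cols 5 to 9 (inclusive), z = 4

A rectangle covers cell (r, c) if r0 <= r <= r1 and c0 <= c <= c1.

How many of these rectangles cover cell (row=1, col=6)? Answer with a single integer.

Answer: 2

Derivation:
Check cell (1,6):
  A: rows 0-2 cols 3-6 -> covers
  B: rows 6-7 cols 8-9 -> outside (row miss)
  C: rows 1-2 cols 5-9 -> covers
Count covering = 2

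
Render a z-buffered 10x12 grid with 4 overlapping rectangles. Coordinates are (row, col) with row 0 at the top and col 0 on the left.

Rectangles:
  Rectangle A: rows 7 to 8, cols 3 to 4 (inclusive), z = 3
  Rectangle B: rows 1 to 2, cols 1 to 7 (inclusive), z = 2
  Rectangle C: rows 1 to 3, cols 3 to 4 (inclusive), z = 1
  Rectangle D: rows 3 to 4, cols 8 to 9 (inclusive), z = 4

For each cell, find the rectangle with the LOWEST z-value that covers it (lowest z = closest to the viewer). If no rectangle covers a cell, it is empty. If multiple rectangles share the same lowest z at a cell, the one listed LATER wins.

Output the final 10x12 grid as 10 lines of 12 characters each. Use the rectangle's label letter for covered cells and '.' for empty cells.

............
.BBCCBBB....
.BBCCBBB....
...CC...DD..
........DD..
............
............
...AA.......
...AA.......
............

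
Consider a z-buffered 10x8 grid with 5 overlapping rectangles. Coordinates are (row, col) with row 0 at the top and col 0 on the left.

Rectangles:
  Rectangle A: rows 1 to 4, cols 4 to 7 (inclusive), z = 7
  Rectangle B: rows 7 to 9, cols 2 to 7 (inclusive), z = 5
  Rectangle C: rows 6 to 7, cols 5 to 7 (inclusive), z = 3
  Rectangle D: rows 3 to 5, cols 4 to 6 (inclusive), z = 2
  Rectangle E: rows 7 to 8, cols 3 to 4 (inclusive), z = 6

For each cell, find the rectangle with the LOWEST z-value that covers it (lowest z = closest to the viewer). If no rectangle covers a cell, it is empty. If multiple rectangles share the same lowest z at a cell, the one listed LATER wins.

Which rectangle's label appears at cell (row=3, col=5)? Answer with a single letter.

Check cell (3,5):
  A: rows 1-4 cols 4-7 z=7 -> covers; best now A (z=7)
  B: rows 7-9 cols 2-7 -> outside (row miss)
  C: rows 6-7 cols 5-7 -> outside (row miss)
  D: rows 3-5 cols 4-6 z=2 -> covers; best now D (z=2)
  E: rows 7-8 cols 3-4 -> outside (row miss)
Winner: D at z=2

Answer: D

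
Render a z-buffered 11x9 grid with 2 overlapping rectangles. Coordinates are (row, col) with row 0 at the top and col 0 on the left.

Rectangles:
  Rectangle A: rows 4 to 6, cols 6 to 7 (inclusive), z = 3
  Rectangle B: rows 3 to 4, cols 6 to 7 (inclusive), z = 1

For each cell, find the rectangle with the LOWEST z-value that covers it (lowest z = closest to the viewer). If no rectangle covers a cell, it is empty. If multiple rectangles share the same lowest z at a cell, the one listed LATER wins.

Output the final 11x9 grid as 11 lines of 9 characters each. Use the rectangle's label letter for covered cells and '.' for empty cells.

.........
.........
.........
......BB.
......BB.
......AA.
......AA.
.........
.........
.........
.........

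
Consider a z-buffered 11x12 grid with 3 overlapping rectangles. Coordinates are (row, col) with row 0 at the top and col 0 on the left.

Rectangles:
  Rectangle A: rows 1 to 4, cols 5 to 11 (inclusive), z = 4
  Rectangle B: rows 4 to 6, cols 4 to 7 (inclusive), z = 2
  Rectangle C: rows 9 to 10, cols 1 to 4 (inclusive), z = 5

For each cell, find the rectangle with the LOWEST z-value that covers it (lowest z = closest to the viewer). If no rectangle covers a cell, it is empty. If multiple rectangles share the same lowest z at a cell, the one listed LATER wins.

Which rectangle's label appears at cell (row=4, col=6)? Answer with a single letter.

Check cell (4,6):
  A: rows 1-4 cols 5-11 z=4 -> covers; best now A (z=4)
  B: rows 4-6 cols 4-7 z=2 -> covers; best now B (z=2)
  C: rows 9-10 cols 1-4 -> outside (row miss)
Winner: B at z=2

Answer: B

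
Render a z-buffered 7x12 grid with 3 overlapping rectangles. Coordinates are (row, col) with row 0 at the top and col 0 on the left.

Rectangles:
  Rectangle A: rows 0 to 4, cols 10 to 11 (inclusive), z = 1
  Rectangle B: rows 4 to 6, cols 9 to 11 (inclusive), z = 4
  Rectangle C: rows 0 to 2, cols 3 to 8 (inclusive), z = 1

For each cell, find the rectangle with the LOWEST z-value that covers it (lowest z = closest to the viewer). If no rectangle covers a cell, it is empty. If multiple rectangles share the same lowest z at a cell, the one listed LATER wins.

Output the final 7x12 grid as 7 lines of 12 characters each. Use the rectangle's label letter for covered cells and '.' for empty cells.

...CCCCCC.AA
...CCCCCC.AA
...CCCCCC.AA
..........AA
.........BAA
.........BBB
.........BBB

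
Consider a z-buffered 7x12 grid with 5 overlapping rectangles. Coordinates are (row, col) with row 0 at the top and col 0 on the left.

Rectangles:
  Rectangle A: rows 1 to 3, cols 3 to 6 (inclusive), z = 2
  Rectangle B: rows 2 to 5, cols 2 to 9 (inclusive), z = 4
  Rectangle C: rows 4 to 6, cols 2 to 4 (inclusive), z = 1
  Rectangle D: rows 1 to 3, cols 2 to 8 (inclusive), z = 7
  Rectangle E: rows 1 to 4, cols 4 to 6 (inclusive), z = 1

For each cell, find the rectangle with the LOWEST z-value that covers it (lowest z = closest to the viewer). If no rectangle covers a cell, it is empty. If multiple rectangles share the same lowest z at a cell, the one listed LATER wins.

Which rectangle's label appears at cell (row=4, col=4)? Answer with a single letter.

Answer: E

Derivation:
Check cell (4,4):
  A: rows 1-3 cols 3-6 -> outside (row miss)
  B: rows 2-5 cols 2-9 z=4 -> covers; best now B (z=4)
  C: rows 4-6 cols 2-4 z=1 -> covers; best now C (z=1)
  D: rows 1-3 cols 2-8 -> outside (row miss)
  E: rows 1-4 cols 4-6 z=1 -> covers; best now E (z=1)
Winner: E at z=1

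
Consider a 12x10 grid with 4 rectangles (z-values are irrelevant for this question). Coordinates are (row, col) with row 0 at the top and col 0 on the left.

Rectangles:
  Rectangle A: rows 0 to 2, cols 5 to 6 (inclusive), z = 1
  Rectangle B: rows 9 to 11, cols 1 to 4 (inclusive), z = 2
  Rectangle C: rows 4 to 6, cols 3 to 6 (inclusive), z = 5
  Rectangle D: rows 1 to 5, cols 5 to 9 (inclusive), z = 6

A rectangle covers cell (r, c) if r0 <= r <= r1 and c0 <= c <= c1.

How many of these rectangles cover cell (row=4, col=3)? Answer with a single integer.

Check cell (4,3):
  A: rows 0-2 cols 5-6 -> outside (row miss)
  B: rows 9-11 cols 1-4 -> outside (row miss)
  C: rows 4-6 cols 3-6 -> covers
  D: rows 1-5 cols 5-9 -> outside (col miss)
Count covering = 1

Answer: 1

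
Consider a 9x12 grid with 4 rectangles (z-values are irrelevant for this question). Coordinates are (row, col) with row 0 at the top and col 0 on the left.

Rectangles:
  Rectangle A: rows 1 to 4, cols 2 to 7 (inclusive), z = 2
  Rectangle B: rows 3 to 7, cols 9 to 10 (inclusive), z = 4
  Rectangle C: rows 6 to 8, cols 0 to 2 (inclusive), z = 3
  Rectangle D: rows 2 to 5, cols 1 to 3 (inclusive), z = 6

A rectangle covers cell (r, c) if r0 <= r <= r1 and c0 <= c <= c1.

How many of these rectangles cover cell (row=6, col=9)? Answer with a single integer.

Check cell (6,9):
  A: rows 1-4 cols 2-7 -> outside (row miss)
  B: rows 3-7 cols 9-10 -> covers
  C: rows 6-8 cols 0-2 -> outside (col miss)
  D: rows 2-5 cols 1-3 -> outside (row miss)
Count covering = 1

Answer: 1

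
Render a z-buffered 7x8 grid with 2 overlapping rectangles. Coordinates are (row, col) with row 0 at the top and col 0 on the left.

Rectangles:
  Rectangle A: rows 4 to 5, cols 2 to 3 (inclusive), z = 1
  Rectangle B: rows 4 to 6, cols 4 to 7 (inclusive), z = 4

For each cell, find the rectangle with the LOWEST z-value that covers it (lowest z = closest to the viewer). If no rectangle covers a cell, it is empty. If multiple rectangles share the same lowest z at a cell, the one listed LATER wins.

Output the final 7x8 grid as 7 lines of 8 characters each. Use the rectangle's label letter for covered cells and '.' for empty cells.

........
........
........
........
..AABBBB
..AABBBB
....BBBB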